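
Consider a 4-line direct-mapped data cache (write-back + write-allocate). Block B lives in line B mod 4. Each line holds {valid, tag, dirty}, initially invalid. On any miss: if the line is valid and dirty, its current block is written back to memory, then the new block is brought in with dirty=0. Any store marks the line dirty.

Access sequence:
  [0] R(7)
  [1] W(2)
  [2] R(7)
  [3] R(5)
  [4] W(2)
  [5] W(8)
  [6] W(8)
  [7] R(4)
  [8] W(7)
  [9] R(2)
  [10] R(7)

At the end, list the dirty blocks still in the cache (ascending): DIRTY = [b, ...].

0: R B7 -> L3 miss  d=-]
1: W B2 -> L2 miss  d=D]
2: R B7 -> L3 hit  d=-]
3: R B5 -> L1 miss  d=-]
4: W B2 -> L2 hit  d=D]
5: W B8 -> L0 miss  d=D]
6: W B8 -> L0 hit  d=D]
7: R B4 -> L0 miss wb->B8  d=-]
8: W B7 -> L3 hit  d=D]
9: R B2 -> L2 hit  d=D]
10: R B7 -> L3 hit  d=D]

DIRTY = [2, 7]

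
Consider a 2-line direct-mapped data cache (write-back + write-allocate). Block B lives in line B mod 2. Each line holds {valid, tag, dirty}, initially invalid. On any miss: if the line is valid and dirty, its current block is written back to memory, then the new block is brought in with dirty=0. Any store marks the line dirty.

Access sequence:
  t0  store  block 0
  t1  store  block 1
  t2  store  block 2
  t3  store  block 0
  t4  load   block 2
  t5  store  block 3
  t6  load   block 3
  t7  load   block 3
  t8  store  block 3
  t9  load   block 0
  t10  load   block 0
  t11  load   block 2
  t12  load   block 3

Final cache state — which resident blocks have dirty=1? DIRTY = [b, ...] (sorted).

DIRTY = [3]

  0 | W B0 → L0 miss [D]
  1 | W B1 → L1 miss [D]
  2 | W B2 → L0 miss wb→B0 [D]
  3 | W B0 → L0 miss wb→B2 [D]
  4 | R B2 → L0 miss wb→B0 [-]
  5 | W B3 → L1 miss wb→B1 [D]
  6 | R B3 → L1 hit [D]
  7 | R B3 → L1 hit [D]
  8 | W B3 → L1 hit [D]
  9 | R B0 → L0 miss [-]
  10 | R B0 → L0 hit [-]
  11 | R B2 → L0 miss [-]
  12 | R B3 → L1 hit [D]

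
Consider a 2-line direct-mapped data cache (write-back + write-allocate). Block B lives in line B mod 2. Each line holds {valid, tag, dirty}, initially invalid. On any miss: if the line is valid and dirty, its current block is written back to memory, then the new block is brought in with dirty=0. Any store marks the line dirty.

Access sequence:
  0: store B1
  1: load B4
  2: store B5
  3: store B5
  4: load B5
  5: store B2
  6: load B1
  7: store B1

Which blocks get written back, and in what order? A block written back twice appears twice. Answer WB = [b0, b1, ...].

0: W B1 → L1 miss [D]
1: R B4 → L0 miss [-]
2: W B5 → L1 miss wb→B1 [D]
3: W B5 → L1 hit [D]
4: R B5 → L1 hit [D]
5: W B2 → L0 miss [D]
6: R B1 → L1 miss wb→B5 [-]
7: W B1 → L1 hit [D]

WB = [1, 5]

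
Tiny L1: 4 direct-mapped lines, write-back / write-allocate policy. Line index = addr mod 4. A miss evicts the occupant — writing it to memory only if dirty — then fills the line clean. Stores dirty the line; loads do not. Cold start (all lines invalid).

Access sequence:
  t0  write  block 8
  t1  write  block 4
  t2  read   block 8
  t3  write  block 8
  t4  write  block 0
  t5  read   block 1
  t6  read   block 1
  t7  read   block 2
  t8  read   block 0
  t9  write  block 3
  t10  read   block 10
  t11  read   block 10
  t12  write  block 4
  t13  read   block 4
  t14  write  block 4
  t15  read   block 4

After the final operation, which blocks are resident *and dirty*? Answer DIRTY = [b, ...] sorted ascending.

  0 | W B8 → L0 miss [D]
  1 | W B4 → L0 miss wb→B8 [D]
  2 | R B8 → L0 miss wb→B4 [-]
  3 | W B8 → L0 hit [D]
  4 | W B0 → L0 miss wb→B8 [D]
  5 | R B1 → L1 miss [-]
  6 | R B1 → L1 hit [-]
  7 | R B2 → L2 miss [-]
  8 | R B0 → L0 hit [D]
  9 | W B3 → L3 miss [D]
  10 | R B10 → L2 miss [-]
  11 | R B10 → L2 hit [-]
  12 | W B4 → L0 miss wb→B0 [D]
  13 | R B4 → L0 hit [D]
  14 | W B4 → L0 hit [D]
  15 | R B4 → L0 hit [D]

DIRTY = [3, 4]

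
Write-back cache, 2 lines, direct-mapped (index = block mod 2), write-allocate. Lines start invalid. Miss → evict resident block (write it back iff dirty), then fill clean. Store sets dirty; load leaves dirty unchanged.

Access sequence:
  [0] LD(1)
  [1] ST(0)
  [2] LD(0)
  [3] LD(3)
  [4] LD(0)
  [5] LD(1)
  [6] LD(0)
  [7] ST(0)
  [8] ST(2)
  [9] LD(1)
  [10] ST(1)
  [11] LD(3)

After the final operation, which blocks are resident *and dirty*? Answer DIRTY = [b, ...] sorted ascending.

DIRTY = [2]

  0 | R B1 → L1 miss [-]
  1 | W B0 → L0 miss [D]
  2 | R B0 → L0 hit [D]
  3 | R B3 → L1 miss [-]
  4 | R B0 → L0 hit [D]
  5 | R B1 → L1 miss [-]
  6 | R B0 → L0 hit [D]
  7 | W B0 → L0 hit [D]
  8 | W B2 → L0 miss wb→B0 [D]
  9 | R B1 → L1 hit [-]
  10 | W B1 → L1 hit [D]
  11 | R B3 → L1 miss wb→B1 [-]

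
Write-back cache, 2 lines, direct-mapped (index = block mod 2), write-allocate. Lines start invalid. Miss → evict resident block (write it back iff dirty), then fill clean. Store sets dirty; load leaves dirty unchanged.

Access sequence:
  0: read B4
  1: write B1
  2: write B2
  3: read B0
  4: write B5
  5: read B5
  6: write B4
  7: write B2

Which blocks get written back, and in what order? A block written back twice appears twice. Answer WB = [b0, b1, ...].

WB = [2, 1, 4]

0: R B4 → L0 miss [-]
1: W B1 → L1 miss [D]
2: W B2 → L0 miss [D]
3: R B0 → L0 miss wb→B2 [-]
4: W B5 → L1 miss wb→B1 [D]
5: R B5 → L1 hit [D]
6: W B4 → L0 miss [D]
7: W B2 → L0 miss wb→B4 [D]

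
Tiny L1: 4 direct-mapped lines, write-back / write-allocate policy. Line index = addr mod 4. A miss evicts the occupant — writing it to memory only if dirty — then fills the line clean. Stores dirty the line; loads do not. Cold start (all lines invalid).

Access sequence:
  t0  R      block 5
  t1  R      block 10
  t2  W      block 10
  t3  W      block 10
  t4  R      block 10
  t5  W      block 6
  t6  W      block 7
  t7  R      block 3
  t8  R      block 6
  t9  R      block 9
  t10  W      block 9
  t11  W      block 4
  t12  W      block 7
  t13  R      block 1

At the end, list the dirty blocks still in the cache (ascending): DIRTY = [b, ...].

0: R B5 → L1 miss [-]
1: R B10 → L2 miss [-]
2: W B10 → L2 hit [D]
3: W B10 → L2 hit [D]
4: R B10 → L2 hit [D]
5: W B6 → L2 miss wb→B10 [D]
6: W B7 → L3 miss [D]
7: R B3 → L3 miss wb→B7 [-]
8: R B6 → L2 hit [D]
9: R B9 → L1 miss [-]
10: W B9 → L1 hit [D]
11: W B4 → L0 miss [D]
12: W B7 → L3 miss [D]
13: R B1 → L1 miss wb→B9 [-]

DIRTY = [4, 6, 7]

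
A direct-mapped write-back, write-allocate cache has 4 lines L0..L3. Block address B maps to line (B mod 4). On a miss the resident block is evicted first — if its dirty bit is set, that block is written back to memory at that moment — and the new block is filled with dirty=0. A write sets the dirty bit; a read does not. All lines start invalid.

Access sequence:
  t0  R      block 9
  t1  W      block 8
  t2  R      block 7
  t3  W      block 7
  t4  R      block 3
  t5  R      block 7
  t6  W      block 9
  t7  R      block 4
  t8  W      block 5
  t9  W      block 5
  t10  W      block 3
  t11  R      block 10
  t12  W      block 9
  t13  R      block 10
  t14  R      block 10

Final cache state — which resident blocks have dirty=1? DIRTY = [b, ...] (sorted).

0: R B9 -> L1 miss  d=-]
1: W B8 -> L0 miss  d=D]
2: R B7 -> L3 miss  d=-]
3: W B7 -> L3 hit  d=D]
4: R B3 -> L3 miss wb->B7  d=-]
5: R B7 -> L3 miss  d=-]
6: W B9 -> L1 hit  d=D]
7: R B4 -> L0 miss wb->B8  d=-]
8: W B5 -> L1 miss wb->B9  d=D]
9: W B5 -> L1 hit  d=D]
10: W B3 -> L3 miss  d=D]
11: R B10 -> L2 miss  d=-]
12: W B9 -> L1 miss wb->B5  d=D]
13: R B10 -> L2 hit  d=-]
14: R B10 -> L2 hit  d=-]

DIRTY = [3, 9]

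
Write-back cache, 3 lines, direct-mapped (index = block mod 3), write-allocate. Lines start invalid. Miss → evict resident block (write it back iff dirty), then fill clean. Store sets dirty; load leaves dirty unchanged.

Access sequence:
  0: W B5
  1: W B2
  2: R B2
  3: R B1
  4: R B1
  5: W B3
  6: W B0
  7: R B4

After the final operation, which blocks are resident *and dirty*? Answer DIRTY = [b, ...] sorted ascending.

0: W B5 -> L2 miss  d=D]
1: W B2 -> L2 miss wb->B5  d=D]
2: R B2 -> L2 hit  d=D]
3: R B1 -> L1 miss  d=-]
4: R B1 -> L1 hit  d=-]
5: W B3 -> L0 miss  d=D]
6: W B0 -> L0 miss wb->B3  d=D]
7: R B4 -> L1 miss  d=-]

DIRTY = [0, 2]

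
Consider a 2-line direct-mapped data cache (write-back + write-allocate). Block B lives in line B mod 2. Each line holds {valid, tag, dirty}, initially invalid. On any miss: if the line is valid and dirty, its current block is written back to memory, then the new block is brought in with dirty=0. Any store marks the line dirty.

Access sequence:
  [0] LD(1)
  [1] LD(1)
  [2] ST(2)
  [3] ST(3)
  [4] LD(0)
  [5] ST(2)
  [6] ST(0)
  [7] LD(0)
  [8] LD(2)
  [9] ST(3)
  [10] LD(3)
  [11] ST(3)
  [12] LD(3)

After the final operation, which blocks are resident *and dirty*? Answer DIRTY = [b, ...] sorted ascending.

  0 | R B1 → L1 miss [-]
  1 | R B1 → L1 hit [-]
  2 | W B2 → L0 miss [D]
  3 | W B3 → L1 miss [D]
  4 | R B0 → L0 miss wb→B2 [-]
  5 | W B2 → L0 miss [D]
  6 | W B0 → L0 miss wb→B2 [D]
  7 | R B0 → L0 hit [D]
  8 | R B2 → L0 miss wb→B0 [-]
  9 | W B3 → L1 hit [D]
  10 | R B3 → L1 hit [D]
  11 | W B3 → L1 hit [D]
  12 | R B3 → L1 hit [D]

DIRTY = [3]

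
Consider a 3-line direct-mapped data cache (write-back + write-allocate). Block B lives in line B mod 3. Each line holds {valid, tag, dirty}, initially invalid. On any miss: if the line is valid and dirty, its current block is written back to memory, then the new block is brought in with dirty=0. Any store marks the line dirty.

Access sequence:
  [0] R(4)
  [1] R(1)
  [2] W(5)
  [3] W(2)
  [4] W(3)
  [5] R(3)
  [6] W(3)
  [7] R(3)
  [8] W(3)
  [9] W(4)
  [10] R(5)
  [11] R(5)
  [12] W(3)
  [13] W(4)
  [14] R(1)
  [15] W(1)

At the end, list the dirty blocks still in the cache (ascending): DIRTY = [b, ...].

  0 | R B4 → L1 miss [-]
  1 | R B1 → L1 miss [-]
  2 | W B5 → L2 miss [D]
  3 | W B2 → L2 miss wb→B5 [D]
  4 | W B3 → L0 miss [D]
  5 | R B3 → L0 hit [D]
  6 | W B3 → L0 hit [D]
  7 | R B3 → L0 hit [D]
  8 | W B3 → L0 hit [D]
  9 | W B4 → L1 miss [D]
  10 | R B5 → L2 miss wb→B2 [-]
  11 | R B5 → L2 hit [-]
  12 | W B3 → L0 hit [D]
  13 | W B4 → L1 hit [D]
  14 | R B1 → L1 miss wb→B4 [-]
  15 | W B1 → L1 hit [D]

DIRTY = [1, 3]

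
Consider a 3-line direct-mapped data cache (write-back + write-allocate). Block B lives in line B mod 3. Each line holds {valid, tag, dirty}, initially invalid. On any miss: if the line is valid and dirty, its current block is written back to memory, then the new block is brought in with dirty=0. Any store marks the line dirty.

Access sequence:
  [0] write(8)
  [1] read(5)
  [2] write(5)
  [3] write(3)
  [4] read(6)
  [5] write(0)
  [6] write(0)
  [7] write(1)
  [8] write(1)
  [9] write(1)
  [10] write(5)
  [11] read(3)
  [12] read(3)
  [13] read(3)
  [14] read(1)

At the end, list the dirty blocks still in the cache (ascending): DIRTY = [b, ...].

  0 | W B8 → L2 miss [D]
  1 | R B5 → L2 miss wb→B8 [-]
  2 | W B5 → L2 hit [D]
  3 | W B3 → L0 miss [D]
  4 | R B6 → L0 miss wb→B3 [-]
  5 | W B0 → L0 miss [D]
  6 | W B0 → L0 hit [D]
  7 | W B1 → L1 miss [D]
  8 | W B1 → L1 hit [D]
  9 | W B1 → L1 hit [D]
  10 | W B5 → L2 hit [D]
  11 | R B3 → L0 miss wb→B0 [-]
  12 | R B3 → L0 hit [-]
  13 | R B3 → L0 hit [-]
  14 | R B1 → L1 hit [D]

DIRTY = [1, 5]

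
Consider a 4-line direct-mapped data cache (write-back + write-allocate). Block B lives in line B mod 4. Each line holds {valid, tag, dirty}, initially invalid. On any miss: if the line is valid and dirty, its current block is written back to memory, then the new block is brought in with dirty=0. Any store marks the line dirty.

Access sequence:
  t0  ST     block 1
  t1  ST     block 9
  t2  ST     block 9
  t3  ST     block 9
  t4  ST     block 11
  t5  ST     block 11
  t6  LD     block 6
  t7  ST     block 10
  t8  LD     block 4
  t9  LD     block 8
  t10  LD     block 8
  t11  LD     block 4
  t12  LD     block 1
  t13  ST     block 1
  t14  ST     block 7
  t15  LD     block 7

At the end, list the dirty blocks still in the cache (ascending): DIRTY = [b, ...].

  0 | W B1 → L1 miss [D]
  1 | W B9 → L1 miss wb→B1 [D]
  2 | W B9 → L1 hit [D]
  3 | W B9 → L1 hit [D]
  4 | W B11 → L3 miss [D]
  5 | W B11 → L3 hit [D]
  6 | R B6 → L2 miss [-]
  7 | W B10 → L2 miss [D]
  8 | R B4 → L0 miss [-]
  9 | R B8 → L0 miss [-]
  10 | R B8 → L0 hit [-]
  11 | R B4 → L0 miss [-]
  12 | R B1 → L1 miss wb→B9 [-]
  13 | W B1 → L1 hit [D]
  14 | W B7 → L3 miss wb→B11 [D]
  15 | R B7 → L3 hit [D]

DIRTY = [1, 7, 10]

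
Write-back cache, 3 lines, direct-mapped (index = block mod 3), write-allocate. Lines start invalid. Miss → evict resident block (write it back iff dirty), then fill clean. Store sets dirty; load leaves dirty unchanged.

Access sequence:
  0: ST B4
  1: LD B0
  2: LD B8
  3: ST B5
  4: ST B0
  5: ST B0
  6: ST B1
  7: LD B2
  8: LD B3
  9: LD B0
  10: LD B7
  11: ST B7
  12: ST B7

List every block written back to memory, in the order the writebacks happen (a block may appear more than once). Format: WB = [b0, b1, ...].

0: W B4 -> L1 miss  d=D]
1: R B0 -> L0 miss  d=-]
2: R B8 -> L2 miss  d=-]
3: W B5 -> L2 miss  d=D]
4: W B0 -> L0 hit  d=D]
5: W B0 -> L0 hit  d=D]
6: W B1 -> L1 miss wb->B4  d=D]
7: R B2 -> L2 miss wb->B5  d=-]
8: R B3 -> L0 miss wb->B0  d=-]
9: R B0 -> L0 miss  d=-]
10: R B7 -> L1 miss wb->B1  d=-]
11: W B7 -> L1 hit  d=D]
12: W B7 -> L1 hit  d=D]

WB = [4, 5, 0, 1]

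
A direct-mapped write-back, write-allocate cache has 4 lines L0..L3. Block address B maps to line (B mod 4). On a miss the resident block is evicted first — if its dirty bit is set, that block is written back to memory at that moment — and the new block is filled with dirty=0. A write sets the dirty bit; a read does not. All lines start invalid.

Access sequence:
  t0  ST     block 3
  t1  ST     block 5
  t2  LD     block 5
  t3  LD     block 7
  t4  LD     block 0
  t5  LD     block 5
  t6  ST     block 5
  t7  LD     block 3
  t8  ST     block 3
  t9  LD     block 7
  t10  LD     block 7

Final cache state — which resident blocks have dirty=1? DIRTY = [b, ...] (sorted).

  0 | W B3 → L3 miss [D]
  1 | W B5 → L1 miss [D]
  2 | R B5 → L1 hit [D]
  3 | R B7 → L3 miss wb→B3 [-]
  4 | R B0 → L0 miss [-]
  5 | R B5 → L1 hit [D]
  6 | W B5 → L1 hit [D]
  7 | R B3 → L3 miss [-]
  8 | W B3 → L3 hit [D]
  9 | R B7 → L3 miss wb→B3 [-]
  10 | R B7 → L3 hit [-]

DIRTY = [5]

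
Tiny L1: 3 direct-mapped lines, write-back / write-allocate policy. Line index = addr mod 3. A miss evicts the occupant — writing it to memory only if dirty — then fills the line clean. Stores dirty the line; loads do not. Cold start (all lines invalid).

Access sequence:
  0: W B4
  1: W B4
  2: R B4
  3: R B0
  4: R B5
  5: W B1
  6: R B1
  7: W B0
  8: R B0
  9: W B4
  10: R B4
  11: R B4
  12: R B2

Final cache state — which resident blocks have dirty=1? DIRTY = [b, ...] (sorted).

0: W B4 -> L1 miss  d=D]
1: W B4 -> L1 hit  d=D]
2: R B4 -> L1 hit  d=D]
3: R B0 -> L0 miss  d=-]
4: R B5 -> L2 miss  d=-]
5: W B1 -> L1 miss wb->B4  d=D]
6: R B1 -> L1 hit  d=D]
7: W B0 -> L0 hit  d=D]
8: R B0 -> L0 hit  d=D]
9: W B4 -> L1 miss wb->B1  d=D]
10: R B4 -> L1 hit  d=D]
11: R B4 -> L1 hit  d=D]
12: R B2 -> L2 miss  d=-]

DIRTY = [0, 4]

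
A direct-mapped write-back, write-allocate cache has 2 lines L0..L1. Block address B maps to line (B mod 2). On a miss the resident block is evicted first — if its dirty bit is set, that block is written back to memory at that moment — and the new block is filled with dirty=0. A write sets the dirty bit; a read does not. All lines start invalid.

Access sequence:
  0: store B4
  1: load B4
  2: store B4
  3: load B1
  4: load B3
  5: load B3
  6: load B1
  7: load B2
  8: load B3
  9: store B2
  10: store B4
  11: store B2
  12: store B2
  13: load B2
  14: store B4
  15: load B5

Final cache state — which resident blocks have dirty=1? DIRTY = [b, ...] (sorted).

0: W B4 -> L0 miss  d=D]
1: R B4 -> L0 hit  d=D]
2: W B4 -> L0 hit  d=D]
3: R B1 -> L1 miss  d=-]
4: R B3 -> L1 miss  d=-]
5: R B3 -> L1 hit  d=-]
6: R B1 -> L1 miss  d=-]
7: R B2 -> L0 miss wb->B4  d=-]
8: R B3 -> L1 miss  d=-]
9: W B2 -> L0 hit  d=D]
10: W B4 -> L0 miss wb->B2  d=D]
11: W B2 -> L0 miss wb->B4  d=D]
12: W B2 -> L0 hit  d=D]
13: R B2 -> L0 hit  d=D]
14: W B4 -> L0 miss wb->B2  d=D]
15: R B5 -> L1 miss  d=-]

DIRTY = [4]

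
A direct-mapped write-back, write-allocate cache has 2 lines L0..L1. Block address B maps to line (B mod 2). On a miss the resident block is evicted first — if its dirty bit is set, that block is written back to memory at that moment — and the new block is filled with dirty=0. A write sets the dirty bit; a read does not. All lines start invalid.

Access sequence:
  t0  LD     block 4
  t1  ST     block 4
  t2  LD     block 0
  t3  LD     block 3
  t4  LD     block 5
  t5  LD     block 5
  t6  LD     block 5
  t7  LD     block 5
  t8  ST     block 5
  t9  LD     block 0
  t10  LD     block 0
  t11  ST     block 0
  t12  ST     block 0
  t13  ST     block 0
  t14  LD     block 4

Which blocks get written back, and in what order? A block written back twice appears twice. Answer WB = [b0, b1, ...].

  0 | R B4 → L0 miss [-]
  1 | W B4 → L0 hit [D]
  2 | R B0 → L0 miss wb→B4 [-]
  3 | R B3 → L1 miss [-]
  4 | R B5 → L1 miss [-]
  5 | R B5 → L1 hit [-]
  6 | R B5 → L1 hit [-]
  7 | R B5 → L1 hit [-]
  8 | W B5 → L1 hit [D]
  9 | R B0 → L0 hit [-]
  10 | R B0 → L0 hit [-]
  11 | W B0 → L0 hit [D]
  12 | W B0 → L0 hit [D]
  13 | W B0 → L0 hit [D]
  14 | R B4 → L0 miss wb→B0 [-]

WB = [4, 0]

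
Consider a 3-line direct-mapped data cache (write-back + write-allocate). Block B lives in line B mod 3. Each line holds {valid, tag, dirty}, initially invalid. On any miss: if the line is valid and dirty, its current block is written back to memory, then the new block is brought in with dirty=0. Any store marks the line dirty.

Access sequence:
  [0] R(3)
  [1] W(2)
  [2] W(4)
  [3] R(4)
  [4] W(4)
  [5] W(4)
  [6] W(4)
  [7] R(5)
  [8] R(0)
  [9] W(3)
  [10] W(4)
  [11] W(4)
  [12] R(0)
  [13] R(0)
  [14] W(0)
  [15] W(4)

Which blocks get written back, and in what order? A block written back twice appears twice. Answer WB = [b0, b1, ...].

WB = [2, 3]

0: R B3 -> L0 miss  d=-]
1: W B2 -> L2 miss  d=D]
2: W B4 -> L1 miss  d=D]
3: R B4 -> L1 hit  d=D]
4: W B4 -> L1 hit  d=D]
5: W B4 -> L1 hit  d=D]
6: W B4 -> L1 hit  d=D]
7: R B5 -> L2 miss wb->B2  d=-]
8: R B0 -> L0 miss  d=-]
9: W B3 -> L0 miss  d=D]
10: W B4 -> L1 hit  d=D]
11: W B4 -> L1 hit  d=D]
12: R B0 -> L0 miss wb->B3  d=-]
13: R B0 -> L0 hit  d=-]
14: W B0 -> L0 hit  d=D]
15: W B4 -> L1 hit  d=D]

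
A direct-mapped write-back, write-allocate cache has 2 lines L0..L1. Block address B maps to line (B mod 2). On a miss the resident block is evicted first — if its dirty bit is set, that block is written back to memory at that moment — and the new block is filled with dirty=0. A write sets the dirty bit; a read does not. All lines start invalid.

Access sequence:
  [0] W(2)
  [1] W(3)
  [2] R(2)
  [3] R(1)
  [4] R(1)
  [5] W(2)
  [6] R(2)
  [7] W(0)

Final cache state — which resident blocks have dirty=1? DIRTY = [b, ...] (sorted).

DIRTY = [0]

0: W B2 -> L0 miss  d=D]
1: W B3 -> L1 miss  d=D]
2: R B2 -> L0 hit  d=D]
3: R B1 -> L1 miss wb->B3  d=-]
4: R B1 -> L1 hit  d=-]
5: W B2 -> L0 hit  d=D]
6: R B2 -> L0 hit  d=D]
7: W B0 -> L0 miss wb->B2  d=D]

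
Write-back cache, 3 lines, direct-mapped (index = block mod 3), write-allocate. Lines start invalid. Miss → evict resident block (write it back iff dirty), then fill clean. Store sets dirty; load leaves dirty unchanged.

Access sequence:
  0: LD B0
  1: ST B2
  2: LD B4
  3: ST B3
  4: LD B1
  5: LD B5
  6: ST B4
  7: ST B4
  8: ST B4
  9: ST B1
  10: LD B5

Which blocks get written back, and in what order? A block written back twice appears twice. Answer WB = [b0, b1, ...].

WB = [2, 4]

0: R B0 → L0 miss [-]
1: W B2 → L2 miss [D]
2: R B4 → L1 miss [-]
3: W B3 → L0 miss [D]
4: R B1 → L1 miss [-]
5: R B5 → L2 miss wb→B2 [-]
6: W B4 → L1 miss [D]
7: W B4 → L1 hit [D]
8: W B4 → L1 hit [D]
9: W B1 → L1 miss wb→B4 [D]
10: R B5 → L2 hit [-]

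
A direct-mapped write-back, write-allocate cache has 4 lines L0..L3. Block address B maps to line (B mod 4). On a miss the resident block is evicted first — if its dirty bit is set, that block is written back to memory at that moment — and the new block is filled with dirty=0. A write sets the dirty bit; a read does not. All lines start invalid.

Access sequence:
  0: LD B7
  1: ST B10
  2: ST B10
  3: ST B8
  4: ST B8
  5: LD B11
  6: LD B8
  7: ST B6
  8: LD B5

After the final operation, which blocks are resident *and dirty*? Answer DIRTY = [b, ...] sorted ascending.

DIRTY = [6, 8]

0: R B7 → L3 miss [-]
1: W B10 → L2 miss [D]
2: W B10 → L2 hit [D]
3: W B8 → L0 miss [D]
4: W B8 → L0 hit [D]
5: R B11 → L3 miss [-]
6: R B8 → L0 hit [D]
7: W B6 → L2 miss wb→B10 [D]
8: R B5 → L1 miss [-]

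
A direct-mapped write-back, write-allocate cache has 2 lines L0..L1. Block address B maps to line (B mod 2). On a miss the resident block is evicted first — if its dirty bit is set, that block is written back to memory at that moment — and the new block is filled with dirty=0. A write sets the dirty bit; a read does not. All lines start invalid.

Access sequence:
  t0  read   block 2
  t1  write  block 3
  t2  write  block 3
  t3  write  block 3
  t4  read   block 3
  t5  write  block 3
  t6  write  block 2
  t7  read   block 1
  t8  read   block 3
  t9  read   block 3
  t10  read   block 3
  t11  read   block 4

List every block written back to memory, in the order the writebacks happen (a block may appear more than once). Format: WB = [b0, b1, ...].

WB = [3, 2]

  0 | R B2 → L0 miss [-]
  1 | W B3 → L1 miss [D]
  2 | W B3 → L1 hit [D]
  3 | W B3 → L1 hit [D]
  4 | R B3 → L1 hit [D]
  5 | W B3 → L1 hit [D]
  6 | W B2 → L0 hit [D]
  7 | R B1 → L1 miss wb→B3 [-]
  8 | R B3 → L1 miss [-]
  9 | R B3 → L1 hit [-]
  10 | R B3 → L1 hit [-]
  11 | R B4 → L0 miss wb→B2 [-]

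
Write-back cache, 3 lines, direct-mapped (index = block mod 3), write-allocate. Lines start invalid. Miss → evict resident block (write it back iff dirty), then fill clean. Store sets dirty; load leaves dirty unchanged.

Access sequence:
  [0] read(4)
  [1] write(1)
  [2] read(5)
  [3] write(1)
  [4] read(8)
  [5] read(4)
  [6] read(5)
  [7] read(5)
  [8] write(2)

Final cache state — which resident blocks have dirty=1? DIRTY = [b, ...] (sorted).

  0 | R B4 → L1 miss [-]
  1 | W B1 → L1 miss [D]
  2 | R B5 → L2 miss [-]
  3 | W B1 → L1 hit [D]
  4 | R B8 → L2 miss [-]
  5 | R B4 → L1 miss wb→B1 [-]
  6 | R B5 → L2 miss [-]
  7 | R B5 → L2 hit [-]
  8 | W B2 → L2 miss [D]

DIRTY = [2]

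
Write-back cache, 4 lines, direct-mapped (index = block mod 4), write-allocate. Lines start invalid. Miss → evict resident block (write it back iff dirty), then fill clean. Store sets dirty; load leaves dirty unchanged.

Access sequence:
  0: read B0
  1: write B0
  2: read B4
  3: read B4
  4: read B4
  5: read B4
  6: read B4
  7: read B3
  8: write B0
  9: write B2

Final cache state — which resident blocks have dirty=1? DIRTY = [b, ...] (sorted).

DIRTY = [0, 2]

  0 | R B0 → L0 miss [-]
  1 | W B0 → L0 hit [D]
  2 | R B4 → L0 miss wb→B0 [-]
  3 | R B4 → L0 hit [-]
  4 | R B4 → L0 hit [-]
  5 | R B4 → L0 hit [-]
  6 | R B4 → L0 hit [-]
  7 | R B3 → L3 miss [-]
  8 | W B0 → L0 miss [D]
  9 | W B2 → L2 miss [D]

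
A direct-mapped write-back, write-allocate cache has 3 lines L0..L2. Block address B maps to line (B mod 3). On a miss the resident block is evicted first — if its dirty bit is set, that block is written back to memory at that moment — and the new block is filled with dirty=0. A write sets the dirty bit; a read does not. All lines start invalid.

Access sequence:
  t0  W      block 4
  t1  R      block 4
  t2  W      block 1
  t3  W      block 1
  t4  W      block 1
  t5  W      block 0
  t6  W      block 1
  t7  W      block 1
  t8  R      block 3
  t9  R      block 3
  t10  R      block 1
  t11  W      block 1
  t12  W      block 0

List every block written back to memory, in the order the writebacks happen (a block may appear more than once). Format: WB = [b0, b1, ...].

WB = [4, 0]

0: W B4 → L1 miss [D]
1: R B4 → L1 hit [D]
2: W B1 → L1 miss wb→B4 [D]
3: W B1 → L1 hit [D]
4: W B1 → L1 hit [D]
5: W B0 → L0 miss [D]
6: W B1 → L1 hit [D]
7: W B1 → L1 hit [D]
8: R B3 → L0 miss wb→B0 [-]
9: R B3 → L0 hit [-]
10: R B1 → L1 hit [D]
11: W B1 → L1 hit [D]
12: W B0 → L0 miss [D]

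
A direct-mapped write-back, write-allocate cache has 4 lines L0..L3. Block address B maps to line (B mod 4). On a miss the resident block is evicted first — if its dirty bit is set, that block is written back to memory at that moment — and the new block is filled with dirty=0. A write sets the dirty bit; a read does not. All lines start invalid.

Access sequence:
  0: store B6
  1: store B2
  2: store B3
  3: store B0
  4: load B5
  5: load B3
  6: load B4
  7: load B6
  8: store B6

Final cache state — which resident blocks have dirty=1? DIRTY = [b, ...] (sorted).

0: W B6 -> L2 miss  d=D]
1: W B2 -> L2 miss wb->B6  d=D]
2: W B3 -> L3 miss  d=D]
3: W B0 -> L0 miss  d=D]
4: R B5 -> L1 miss  d=-]
5: R B3 -> L3 hit  d=D]
6: R B4 -> L0 miss wb->B0  d=-]
7: R B6 -> L2 miss wb->B2  d=-]
8: W B6 -> L2 hit  d=D]

DIRTY = [3, 6]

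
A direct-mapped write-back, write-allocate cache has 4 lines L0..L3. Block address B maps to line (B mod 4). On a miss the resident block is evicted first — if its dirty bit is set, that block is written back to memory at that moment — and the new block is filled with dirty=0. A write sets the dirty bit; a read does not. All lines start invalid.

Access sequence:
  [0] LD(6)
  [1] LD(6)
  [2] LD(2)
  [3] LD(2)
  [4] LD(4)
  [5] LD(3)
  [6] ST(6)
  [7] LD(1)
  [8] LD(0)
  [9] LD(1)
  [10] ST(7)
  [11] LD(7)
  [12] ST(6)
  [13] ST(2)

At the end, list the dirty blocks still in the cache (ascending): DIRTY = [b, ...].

DIRTY = [2, 7]

0: R B6 -> L2 miss  d=-]
1: R B6 -> L2 hit  d=-]
2: R B2 -> L2 miss  d=-]
3: R B2 -> L2 hit  d=-]
4: R B4 -> L0 miss  d=-]
5: R B3 -> L3 miss  d=-]
6: W B6 -> L2 miss  d=D]
7: R B1 -> L1 miss  d=-]
8: R B0 -> L0 miss  d=-]
9: R B1 -> L1 hit  d=-]
10: W B7 -> L3 miss  d=D]
11: R B7 -> L3 hit  d=D]
12: W B6 -> L2 hit  d=D]
13: W B2 -> L2 miss wb->B6  d=D]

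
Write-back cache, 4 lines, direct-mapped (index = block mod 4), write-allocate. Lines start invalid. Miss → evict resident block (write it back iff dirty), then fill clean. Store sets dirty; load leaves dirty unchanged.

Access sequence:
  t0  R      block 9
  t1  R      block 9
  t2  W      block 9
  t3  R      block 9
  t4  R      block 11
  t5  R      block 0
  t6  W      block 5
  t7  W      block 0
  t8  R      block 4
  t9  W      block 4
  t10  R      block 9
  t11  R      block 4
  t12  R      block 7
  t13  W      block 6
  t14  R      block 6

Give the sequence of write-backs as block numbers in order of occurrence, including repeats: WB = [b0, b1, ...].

  0 | R B9 → L1 miss [-]
  1 | R B9 → L1 hit [-]
  2 | W B9 → L1 hit [D]
  3 | R B9 → L1 hit [D]
  4 | R B11 → L3 miss [-]
  5 | R B0 → L0 miss [-]
  6 | W B5 → L1 miss wb→B9 [D]
  7 | W B0 → L0 hit [D]
  8 | R B4 → L0 miss wb→B0 [-]
  9 | W B4 → L0 hit [D]
  10 | R B9 → L1 miss wb→B5 [-]
  11 | R B4 → L0 hit [D]
  12 | R B7 → L3 miss [-]
  13 | W B6 → L2 miss [D]
  14 | R B6 → L2 hit [D]

WB = [9, 0, 5]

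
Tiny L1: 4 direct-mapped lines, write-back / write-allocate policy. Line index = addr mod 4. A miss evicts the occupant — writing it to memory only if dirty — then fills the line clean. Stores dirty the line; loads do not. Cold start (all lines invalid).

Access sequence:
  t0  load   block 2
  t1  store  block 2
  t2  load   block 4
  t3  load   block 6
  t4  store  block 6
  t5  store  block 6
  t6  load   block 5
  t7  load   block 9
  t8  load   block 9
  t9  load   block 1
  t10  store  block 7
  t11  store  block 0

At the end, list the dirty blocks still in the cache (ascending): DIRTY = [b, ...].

DIRTY = [0, 6, 7]

0: R B2 → L2 miss [-]
1: W B2 → L2 hit [D]
2: R B4 → L0 miss [-]
3: R B6 → L2 miss wb→B2 [-]
4: W B6 → L2 hit [D]
5: W B6 → L2 hit [D]
6: R B5 → L1 miss [-]
7: R B9 → L1 miss [-]
8: R B9 → L1 hit [-]
9: R B1 → L1 miss [-]
10: W B7 → L3 miss [D]
11: W B0 → L0 miss [D]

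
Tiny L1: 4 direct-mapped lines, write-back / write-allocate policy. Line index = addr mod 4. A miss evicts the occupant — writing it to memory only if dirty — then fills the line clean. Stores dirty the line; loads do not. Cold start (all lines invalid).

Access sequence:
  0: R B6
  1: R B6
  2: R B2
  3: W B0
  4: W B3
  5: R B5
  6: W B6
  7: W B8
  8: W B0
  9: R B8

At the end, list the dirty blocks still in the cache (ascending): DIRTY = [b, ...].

DIRTY = [3, 6]

0: R B6 → L2 miss [-]
1: R B6 → L2 hit [-]
2: R B2 → L2 miss [-]
3: W B0 → L0 miss [D]
4: W B3 → L3 miss [D]
5: R B5 → L1 miss [-]
6: W B6 → L2 miss [D]
7: W B8 → L0 miss wb→B0 [D]
8: W B0 → L0 miss wb→B8 [D]
9: R B8 → L0 miss wb→B0 [-]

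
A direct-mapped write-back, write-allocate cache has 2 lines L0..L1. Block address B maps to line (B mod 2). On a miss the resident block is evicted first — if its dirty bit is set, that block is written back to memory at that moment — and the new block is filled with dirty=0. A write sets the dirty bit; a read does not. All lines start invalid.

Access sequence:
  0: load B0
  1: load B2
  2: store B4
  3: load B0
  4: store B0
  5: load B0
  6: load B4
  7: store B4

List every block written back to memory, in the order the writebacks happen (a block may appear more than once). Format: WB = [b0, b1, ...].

WB = [4, 0]

  0 | R B0 → L0 miss [-]
  1 | R B2 → L0 miss [-]
  2 | W B4 → L0 miss [D]
  3 | R B0 → L0 miss wb→B4 [-]
  4 | W B0 → L0 hit [D]
  5 | R B0 → L0 hit [D]
  6 | R B4 → L0 miss wb→B0 [-]
  7 | W B4 → L0 hit [D]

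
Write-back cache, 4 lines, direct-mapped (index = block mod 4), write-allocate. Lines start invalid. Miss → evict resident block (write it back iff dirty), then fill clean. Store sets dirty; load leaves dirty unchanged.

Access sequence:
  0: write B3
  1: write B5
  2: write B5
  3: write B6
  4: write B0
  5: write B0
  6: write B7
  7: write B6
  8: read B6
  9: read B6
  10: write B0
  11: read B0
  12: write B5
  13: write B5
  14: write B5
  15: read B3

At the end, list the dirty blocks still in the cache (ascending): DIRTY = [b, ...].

0: W B3 -> L3 miss  d=D]
1: W B5 -> L1 miss  d=D]
2: W B5 -> L1 hit  d=D]
3: W B6 -> L2 miss  d=D]
4: W B0 -> L0 miss  d=D]
5: W B0 -> L0 hit  d=D]
6: W B7 -> L3 miss wb->B3  d=D]
7: W B6 -> L2 hit  d=D]
8: R B6 -> L2 hit  d=D]
9: R B6 -> L2 hit  d=D]
10: W B0 -> L0 hit  d=D]
11: R B0 -> L0 hit  d=D]
12: W B5 -> L1 hit  d=D]
13: W B5 -> L1 hit  d=D]
14: W B5 -> L1 hit  d=D]
15: R B3 -> L3 miss wb->B7  d=-]

DIRTY = [0, 5, 6]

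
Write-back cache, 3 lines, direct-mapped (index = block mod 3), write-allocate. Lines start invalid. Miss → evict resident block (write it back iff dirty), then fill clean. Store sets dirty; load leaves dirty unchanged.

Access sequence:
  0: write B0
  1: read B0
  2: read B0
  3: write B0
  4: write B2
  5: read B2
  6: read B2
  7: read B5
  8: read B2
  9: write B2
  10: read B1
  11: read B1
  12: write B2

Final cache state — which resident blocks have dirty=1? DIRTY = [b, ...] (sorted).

  0 | W B0 → L0 miss [D]
  1 | R B0 → L0 hit [D]
  2 | R B0 → L0 hit [D]
  3 | W B0 → L0 hit [D]
  4 | W B2 → L2 miss [D]
  5 | R B2 → L2 hit [D]
  6 | R B2 → L2 hit [D]
  7 | R B5 → L2 miss wb→B2 [-]
  8 | R B2 → L2 miss [-]
  9 | W B2 → L2 hit [D]
  10 | R B1 → L1 miss [-]
  11 | R B1 → L1 hit [-]
  12 | W B2 → L2 hit [D]

DIRTY = [0, 2]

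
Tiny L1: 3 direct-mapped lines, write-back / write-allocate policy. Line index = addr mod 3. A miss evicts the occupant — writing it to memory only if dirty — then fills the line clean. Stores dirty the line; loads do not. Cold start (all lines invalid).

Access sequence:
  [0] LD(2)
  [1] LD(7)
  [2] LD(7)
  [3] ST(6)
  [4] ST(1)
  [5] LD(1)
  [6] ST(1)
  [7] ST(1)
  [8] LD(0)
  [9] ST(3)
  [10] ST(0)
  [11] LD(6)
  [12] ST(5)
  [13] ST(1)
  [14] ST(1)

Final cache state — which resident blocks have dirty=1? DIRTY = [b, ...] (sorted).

DIRTY = [1, 5]

  0 | R B2 → L2 miss [-]
  1 | R B7 → L1 miss [-]
  2 | R B7 → L1 hit [-]
  3 | W B6 → L0 miss [D]
  4 | W B1 → L1 miss [D]
  5 | R B1 → L1 hit [D]
  6 | W B1 → L1 hit [D]
  7 | W B1 → L1 hit [D]
  8 | R B0 → L0 miss wb→B6 [-]
  9 | W B3 → L0 miss [D]
  10 | W B0 → L0 miss wb→B3 [D]
  11 | R B6 → L0 miss wb→B0 [-]
  12 | W B5 → L2 miss [D]
  13 | W B1 → L1 hit [D]
  14 | W B1 → L1 hit [D]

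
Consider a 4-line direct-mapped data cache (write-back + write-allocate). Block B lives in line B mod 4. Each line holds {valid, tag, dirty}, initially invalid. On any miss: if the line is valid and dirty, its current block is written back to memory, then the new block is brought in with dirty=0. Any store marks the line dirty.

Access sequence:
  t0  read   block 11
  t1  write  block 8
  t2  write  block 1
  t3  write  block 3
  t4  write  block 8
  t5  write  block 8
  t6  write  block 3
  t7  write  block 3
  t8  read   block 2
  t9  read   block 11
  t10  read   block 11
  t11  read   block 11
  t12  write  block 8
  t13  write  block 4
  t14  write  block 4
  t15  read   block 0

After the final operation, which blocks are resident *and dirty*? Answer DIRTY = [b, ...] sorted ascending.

  0 | R B11 → L3 miss [-]
  1 | W B8 → L0 miss [D]
  2 | W B1 → L1 miss [D]
  3 | W B3 → L3 miss [D]
  4 | W B8 → L0 hit [D]
  5 | W B8 → L0 hit [D]
  6 | W B3 → L3 hit [D]
  7 | W B3 → L3 hit [D]
  8 | R B2 → L2 miss [-]
  9 | R B11 → L3 miss wb→B3 [-]
  10 | R B11 → L3 hit [-]
  11 | R B11 → L3 hit [-]
  12 | W B8 → L0 hit [D]
  13 | W B4 → L0 miss wb→B8 [D]
  14 | W B4 → L0 hit [D]
  15 | R B0 → L0 miss wb→B4 [-]

DIRTY = [1]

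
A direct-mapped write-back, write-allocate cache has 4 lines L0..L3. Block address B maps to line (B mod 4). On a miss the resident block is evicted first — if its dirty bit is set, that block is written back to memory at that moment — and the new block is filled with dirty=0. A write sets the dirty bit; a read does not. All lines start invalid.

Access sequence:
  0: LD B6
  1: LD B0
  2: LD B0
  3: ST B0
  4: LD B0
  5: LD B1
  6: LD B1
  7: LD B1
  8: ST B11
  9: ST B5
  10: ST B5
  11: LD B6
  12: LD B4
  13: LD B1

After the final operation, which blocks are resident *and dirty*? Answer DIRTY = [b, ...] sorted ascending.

DIRTY = [11]

0: R B6 → L2 miss [-]
1: R B0 → L0 miss [-]
2: R B0 → L0 hit [-]
3: W B0 → L0 hit [D]
4: R B0 → L0 hit [D]
5: R B1 → L1 miss [-]
6: R B1 → L1 hit [-]
7: R B1 → L1 hit [-]
8: W B11 → L3 miss [D]
9: W B5 → L1 miss [D]
10: W B5 → L1 hit [D]
11: R B6 → L2 hit [-]
12: R B4 → L0 miss wb→B0 [-]
13: R B1 → L1 miss wb→B5 [-]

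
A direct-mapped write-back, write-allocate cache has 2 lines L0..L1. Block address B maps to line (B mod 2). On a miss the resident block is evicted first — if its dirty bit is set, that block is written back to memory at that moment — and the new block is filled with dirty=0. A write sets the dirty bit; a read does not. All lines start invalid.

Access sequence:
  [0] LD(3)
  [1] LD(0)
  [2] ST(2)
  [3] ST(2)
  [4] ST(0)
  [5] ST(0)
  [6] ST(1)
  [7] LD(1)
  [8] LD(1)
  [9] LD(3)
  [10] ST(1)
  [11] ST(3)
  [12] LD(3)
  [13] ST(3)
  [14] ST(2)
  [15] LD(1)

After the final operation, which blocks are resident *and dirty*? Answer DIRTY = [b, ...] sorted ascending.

0: R B3 → L1 miss [-]
1: R B0 → L0 miss [-]
2: W B2 → L0 miss [D]
3: W B2 → L0 hit [D]
4: W B0 → L0 miss wb→B2 [D]
5: W B0 → L0 hit [D]
6: W B1 → L1 miss [D]
7: R B1 → L1 hit [D]
8: R B1 → L1 hit [D]
9: R B3 → L1 miss wb→B1 [-]
10: W B1 → L1 miss [D]
11: W B3 → L1 miss wb→B1 [D]
12: R B3 → L1 hit [D]
13: W B3 → L1 hit [D]
14: W B2 → L0 miss wb→B0 [D]
15: R B1 → L1 miss wb→B3 [-]

DIRTY = [2]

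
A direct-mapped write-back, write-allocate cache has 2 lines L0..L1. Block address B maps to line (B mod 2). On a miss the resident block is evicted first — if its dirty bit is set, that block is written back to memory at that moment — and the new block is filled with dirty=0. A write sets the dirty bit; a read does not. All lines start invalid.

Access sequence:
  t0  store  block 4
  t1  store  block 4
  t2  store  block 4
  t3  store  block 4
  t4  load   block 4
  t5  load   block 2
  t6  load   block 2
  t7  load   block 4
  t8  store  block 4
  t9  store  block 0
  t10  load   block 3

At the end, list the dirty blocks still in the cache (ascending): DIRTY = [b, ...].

DIRTY = [0]

0: W B4 → L0 miss [D]
1: W B4 → L0 hit [D]
2: W B4 → L0 hit [D]
3: W B4 → L0 hit [D]
4: R B4 → L0 hit [D]
5: R B2 → L0 miss wb→B4 [-]
6: R B2 → L0 hit [-]
7: R B4 → L0 miss [-]
8: W B4 → L0 hit [D]
9: W B0 → L0 miss wb→B4 [D]
10: R B3 → L1 miss [-]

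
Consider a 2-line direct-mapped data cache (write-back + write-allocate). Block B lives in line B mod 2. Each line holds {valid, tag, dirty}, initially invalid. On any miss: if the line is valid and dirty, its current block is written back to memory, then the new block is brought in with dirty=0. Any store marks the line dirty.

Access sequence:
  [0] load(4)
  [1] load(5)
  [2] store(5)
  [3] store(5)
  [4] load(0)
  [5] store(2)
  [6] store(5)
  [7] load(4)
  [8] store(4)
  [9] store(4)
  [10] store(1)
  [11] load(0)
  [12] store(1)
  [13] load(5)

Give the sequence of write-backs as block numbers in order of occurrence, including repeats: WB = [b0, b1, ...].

0: R B4 -> L0 miss  d=-]
1: R B5 -> L1 miss  d=-]
2: W B5 -> L1 hit  d=D]
3: W B5 -> L1 hit  d=D]
4: R B0 -> L0 miss  d=-]
5: W B2 -> L0 miss  d=D]
6: W B5 -> L1 hit  d=D]
7: R B4 -> L0 miss wb->B2  d=-]
8: W B4 -> L0 hit  d=D]
9: W B4 -> L0 hit  d=D]
10: W B1 -> L1 miss wb->B5  d=D]
11: R B0 -> L0 miss wb->B4  d=-]
12: W B1 -> L1 hit  d=D]
13: R B5 -> L1 miss wb->B1  d=-]

WB = [2, 5, 4, 1]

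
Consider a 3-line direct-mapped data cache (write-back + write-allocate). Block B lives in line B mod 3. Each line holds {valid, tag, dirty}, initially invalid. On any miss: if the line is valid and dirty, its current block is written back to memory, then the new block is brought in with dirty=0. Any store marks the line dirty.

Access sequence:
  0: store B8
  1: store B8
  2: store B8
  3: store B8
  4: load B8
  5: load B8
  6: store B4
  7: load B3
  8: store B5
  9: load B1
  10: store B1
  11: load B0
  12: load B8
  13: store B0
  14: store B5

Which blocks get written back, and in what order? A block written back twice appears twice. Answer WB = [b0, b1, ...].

0: W B8 -> L2 miss  d=D]
1: W B8 -> L2 hit  d=D]
2: W B8 -> L2 hit  d=D]
3: W B8 -> L2 hit  d=D]
4: R B8 -> L2 hit  d=D]
5: R B8 -> L2 hit  d=D]
6: W B4 -> L1 miss  d=D]
7: R B3 -> L0 miss  d=-]
8: W B5 -> L2 miss wb->B8  d=D]
9: R B1 -> L1 miss wb->B4  d=-]
10: W B1 -> L1 hit  d=D]
11: R B0 -> L0 miss  d=-]
12: R B8 -> L2 miss wb->B5  d=-]
13: W B0 -> L0 hit  d=D]
14: W B5 -> L2 miss  d=D]

WB = [8, 4, 5]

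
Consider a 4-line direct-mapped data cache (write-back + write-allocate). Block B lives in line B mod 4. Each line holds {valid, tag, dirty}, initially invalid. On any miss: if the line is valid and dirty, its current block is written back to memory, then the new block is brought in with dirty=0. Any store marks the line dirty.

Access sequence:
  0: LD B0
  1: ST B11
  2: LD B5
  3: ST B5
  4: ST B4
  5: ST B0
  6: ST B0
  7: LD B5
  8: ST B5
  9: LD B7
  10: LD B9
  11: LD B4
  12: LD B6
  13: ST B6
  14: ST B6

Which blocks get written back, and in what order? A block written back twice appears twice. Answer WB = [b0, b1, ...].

WB = [4, 11, 5, 0]

0: R B0 → L0 miss [-]
1: W B11 → L3 miss [D]
2: R B5 → L1 miss [-]
3: W B5 → L1 hit [D]
4: W B4 → L0 miss [D]
5: W B0 → L0 miss wb→B4 [D]
6: W B0 → L0 hit [D]
7: R B5 → L1 hit [D]
8: W B5 → L1 hit [D]
9: R B7 → L3 miss wb→B11 [-]
10: R B9 → L1 miss wb→B5 [-]
11: R B4 → L0 miss wb→B0 [-]
12: R B6 → L2 miss [-]
13: W B6 → L2 hit [D]
14: W B6 → L2 hit [D]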